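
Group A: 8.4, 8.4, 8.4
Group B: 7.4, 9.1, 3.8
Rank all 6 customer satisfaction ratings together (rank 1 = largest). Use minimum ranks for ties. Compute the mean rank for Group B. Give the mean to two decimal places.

4.00

Sorted (descending): 9.1, 8.4, 8.4, 8.4, 7.4, 3.8
The 3 values of 8.4 occupy positions 2–4 → each gets rank 2.
Group B values → pooled ranks: 7.4→5, 9.1→1, 3.8→6
Mean rank = (5 + 1 + 6) / 3 = 4.00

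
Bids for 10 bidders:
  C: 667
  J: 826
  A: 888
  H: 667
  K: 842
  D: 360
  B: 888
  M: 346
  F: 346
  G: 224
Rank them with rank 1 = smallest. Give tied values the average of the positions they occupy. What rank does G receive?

Sorted (ascending): 224, 346, 346, 360, 667, 667, 826, 842, 888, 888
The 2 values of 346 occupy positions 2–3 → average rank (2+3)/2 = 2.5.
The 2 values of 667 occupy positions 5–6 → average rank (5+6)/2 = 5.5.
The 2 values of 888 occupy positions 9–10 → average rank (9+10)/2 = 9.5.
G has value 224 → rank 1.

1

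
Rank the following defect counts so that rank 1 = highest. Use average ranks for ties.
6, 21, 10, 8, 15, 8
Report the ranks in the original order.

Sorted (descending): 21, 15, 10, 8, 8, 6
The 2 values of 8 occupy positions 4–5 → average rank (4+5)/2 = 4.5.

6, 1, 3, 4.5, 2, 4.5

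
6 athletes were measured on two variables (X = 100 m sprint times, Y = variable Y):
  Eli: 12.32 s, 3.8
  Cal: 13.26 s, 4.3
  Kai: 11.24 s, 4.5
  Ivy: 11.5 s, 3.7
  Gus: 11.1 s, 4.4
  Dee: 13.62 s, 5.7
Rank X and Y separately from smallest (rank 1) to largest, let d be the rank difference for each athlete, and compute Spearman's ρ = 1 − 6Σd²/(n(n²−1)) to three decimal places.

0.143

Ranks of variable 1: 4, 5, 2, 3, 1, 6
Ranks of variable 2: 2, 3, 5, 1, 4, 6
d = r₁ − r₂: 2, 2, -3, 2, -3, 0
d²: 4, 4, 9, 4, 9, 0; Σd² = 30
ρ = 1 − 6·30/(6·35) = 1 − 180/210 = 0.143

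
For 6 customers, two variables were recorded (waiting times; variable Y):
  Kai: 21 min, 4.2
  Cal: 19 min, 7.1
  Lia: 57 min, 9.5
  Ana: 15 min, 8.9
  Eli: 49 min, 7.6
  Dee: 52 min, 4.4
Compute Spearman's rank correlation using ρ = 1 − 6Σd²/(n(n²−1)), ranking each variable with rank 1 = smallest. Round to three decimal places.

0.143

Ranks of variable 1: 3, 2, 6, 1, 4, 5
Ranks of variable 2: 1, 3, 6, 5, 4, 2
d = r₁ − r₂: 2, -1, 0, -4, 0, 3
d²: 4, 1, 0, 16, 0, 9; Σd² = 30
ρ = 1 − 6·30/(6·35) = 1 − 180/210 = 0.143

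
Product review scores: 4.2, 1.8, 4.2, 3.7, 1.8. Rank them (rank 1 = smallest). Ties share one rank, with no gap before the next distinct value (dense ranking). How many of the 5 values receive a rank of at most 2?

Sorted (ascending): 1.8, 1.8, 3.7, 4.2, 4.2
The 2 values of 1.8 share dense rank 1.
The 2 values of 4.2 share dense rank 3.
Remaining distinct values take the next consecutive integers.
Ranks ≤ 2: {1, 1, 2} → 3 values.

3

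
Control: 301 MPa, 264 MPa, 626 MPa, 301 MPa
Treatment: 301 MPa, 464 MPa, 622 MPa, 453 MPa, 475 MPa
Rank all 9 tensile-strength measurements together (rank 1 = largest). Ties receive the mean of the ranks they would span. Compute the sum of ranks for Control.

24

Sorted (descending): 626, 622, 475, 464, 453, 301, 301, 301, 264
The 3 values of 301 occupy positions 6–8 → average rank 7.
Control values → pooled ranks: 301→7, 264→9, 626→1, 301→7
Rank sum = 7 + 9 + 1 + 7 = 24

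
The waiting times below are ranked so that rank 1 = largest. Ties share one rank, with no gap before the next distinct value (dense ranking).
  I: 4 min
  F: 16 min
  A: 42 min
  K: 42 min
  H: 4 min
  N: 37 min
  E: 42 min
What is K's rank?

1

Sorted (descending): 42, 42, 42, 37, 16, 4, 4
The 3 values of 42 share dense rank 1.
The 2 values of 4 share dense rank 4.
Remaining distinct values take the next consecutive integers.
K has value 42 min → rank 1.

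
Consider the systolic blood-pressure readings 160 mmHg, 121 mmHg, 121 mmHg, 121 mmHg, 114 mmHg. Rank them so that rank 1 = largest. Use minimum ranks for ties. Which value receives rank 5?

Sorted (descending): 160, 121, 121, 121, 114
The 3 values of 121 occupy positions 2–4 → each gets rank 2.
Rank 5 → value 114.

114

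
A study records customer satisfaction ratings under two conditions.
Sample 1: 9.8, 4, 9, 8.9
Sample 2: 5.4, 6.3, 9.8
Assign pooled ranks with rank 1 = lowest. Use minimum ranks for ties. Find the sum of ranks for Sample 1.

16

Sorted (ascending): 4, 5.4, 6.3, 8.9, 9, 9.8, 9.8
The 2 values of 9.8 occupy positions 6–7 → each gets rank 6.
Sample 1 values → pooled ranks: 9.8→6, 4→1, 9→5, 8.9→4
Rank sum = 6 + 1 + 5 + 4 = 16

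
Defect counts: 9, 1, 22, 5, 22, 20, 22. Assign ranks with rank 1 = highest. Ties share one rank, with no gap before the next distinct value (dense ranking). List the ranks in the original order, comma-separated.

3, 5, 1, 4, 1, 2, 1

Sorted (descending): 22, 22, 22, 20, 9, 5, 1
The 3 values of 22 share dense rank 1.
Remaining distinct values take the next consecutive integers.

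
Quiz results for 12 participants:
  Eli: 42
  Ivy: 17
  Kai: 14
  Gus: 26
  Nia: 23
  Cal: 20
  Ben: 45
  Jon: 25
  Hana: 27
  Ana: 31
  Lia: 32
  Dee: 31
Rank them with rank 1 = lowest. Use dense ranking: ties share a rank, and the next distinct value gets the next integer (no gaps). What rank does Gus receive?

6

Sorted (ascending): 14, 17, 20, 23, 25, 26, 27, 31, 31, 32, 42, 45
The 2 values of 31 share dense rank 8.
Remaining distinct values take the next consecutive integers.
Gus has value 26 → rank 6.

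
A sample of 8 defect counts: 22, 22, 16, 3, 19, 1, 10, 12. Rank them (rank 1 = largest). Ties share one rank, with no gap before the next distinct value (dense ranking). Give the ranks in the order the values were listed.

Sorted (descending): 22, 22, 19, 16, 12, 10, 3, 1
The 2 values of 22 share dense rank 1.
Remaining distinct values take the next consecutive integers.

1, 1, 3, 6, 2, 7, 5, 4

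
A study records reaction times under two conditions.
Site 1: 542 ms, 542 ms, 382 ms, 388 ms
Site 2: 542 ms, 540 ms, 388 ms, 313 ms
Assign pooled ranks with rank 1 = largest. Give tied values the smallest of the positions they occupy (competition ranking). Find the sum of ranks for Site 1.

14

Sorted (descending): 542, 542, 542, 540, 388, 388, 382, 313
The 3 values of 542 occupy positions 1–3 → each gets rank 1.
The 2 values of 388 occupy positions 5–6 → each gets rank 5.
Site 1 values → pooled ranks: 542→1, 542→1, 382→7, 388→5
Rank sum = 1 + 1 + 7 + 5 = 14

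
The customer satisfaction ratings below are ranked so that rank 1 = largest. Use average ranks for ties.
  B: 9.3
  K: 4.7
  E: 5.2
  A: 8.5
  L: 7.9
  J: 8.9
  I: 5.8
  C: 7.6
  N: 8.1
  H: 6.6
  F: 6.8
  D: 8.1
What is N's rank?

Sorted (descending): 9.3, 8.9, 8.5, 8.1, 8.1, 7.9, 7.6, 6.8, 6.6, 5.8, 5.2, 4.7
The 2 values of 8.1 occupy positions 4–5 → average rank (4+5)/2 = 4.5.
N has value 8.1 → rank 4.5.

4.5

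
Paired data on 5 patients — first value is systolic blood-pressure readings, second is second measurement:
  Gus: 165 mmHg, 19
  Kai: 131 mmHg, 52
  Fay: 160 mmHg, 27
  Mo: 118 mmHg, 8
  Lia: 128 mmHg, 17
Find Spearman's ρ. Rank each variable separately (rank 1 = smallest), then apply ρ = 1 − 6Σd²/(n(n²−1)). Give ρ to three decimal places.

Ranks of variable 1: 5, 3, 4, 1, 2
Ranks of variable 2: 3, 5, 4, 1, 2
d = r₁ − r₂: 2, -2, 0, 0, 0
d²: 4, 4, 0, 0, 0; Σd² = 8
ρ = 1 − 6·8/(5·24) = 1 − 48/120 = 0.600

0.600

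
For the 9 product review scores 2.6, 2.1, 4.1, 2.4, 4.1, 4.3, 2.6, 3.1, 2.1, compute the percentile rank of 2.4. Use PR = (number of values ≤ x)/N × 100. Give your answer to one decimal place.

33.3

N = 9.
Strictly below 2.4: 2. Equal to 2.4: 1.
PR = 3/9 × 100 = 33.3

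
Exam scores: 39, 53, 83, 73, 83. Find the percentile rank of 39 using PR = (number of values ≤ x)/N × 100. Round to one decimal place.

N = 5.
Strictly below 39: 0. Equal to 39: 1.
PR = 1/5 × 100 = 20.0

20.0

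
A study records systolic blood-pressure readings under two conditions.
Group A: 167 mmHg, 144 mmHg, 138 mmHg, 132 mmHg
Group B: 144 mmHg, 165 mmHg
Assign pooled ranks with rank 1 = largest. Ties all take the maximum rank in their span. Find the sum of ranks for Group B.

Sorted (descending): 167, 165, 144, 144, 138, 132
The 2 values of 144 occupy positions 3–4 → each gets rank 4.
Group B values → pooled ranks: 144→4, 165→2
Rank sum = 4 + 2 = 6

6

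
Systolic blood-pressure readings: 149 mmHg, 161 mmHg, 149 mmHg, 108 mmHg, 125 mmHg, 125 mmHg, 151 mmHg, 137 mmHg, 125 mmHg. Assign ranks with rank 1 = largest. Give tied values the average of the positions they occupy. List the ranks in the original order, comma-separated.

Sorted (descending): 161, 151, 149, 149, 137, 125, 125, 125, 108
The 2 values of 149 occupy positions 3–4 → average rank (3+4)/2 = 3.5.
The 3 values of 125 occupy positions 6–8 → average rank 7.

3.5, 1, 3.5, 9, 7, 7, 2, 5, 7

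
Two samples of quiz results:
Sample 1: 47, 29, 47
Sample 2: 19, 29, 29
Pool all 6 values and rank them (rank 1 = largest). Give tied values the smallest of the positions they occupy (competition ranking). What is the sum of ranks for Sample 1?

Sorted (descending): 47, 47, 29, 29, 29, 19
The 2 values of 47 occupy positions 1–2 → each gets rank 1.
The 3 values of 29 occupy positions 3–5 → each gets rank 3.
Sample 1 values → pooled ranks: 47→1, 29→3, 47→1
Rank sum = 1 + 3 + 1 = 5

5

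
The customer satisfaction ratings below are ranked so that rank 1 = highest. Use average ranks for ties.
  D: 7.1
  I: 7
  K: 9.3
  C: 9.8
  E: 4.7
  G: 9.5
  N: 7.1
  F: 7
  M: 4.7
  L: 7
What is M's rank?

Sorted (descending): 9.8, 9.5, 9.3, 7.1, 7.1, 7, 7, 7, 4.7, 4.7
The 2 values of 7.1 occupy positions 4–5 → average rank (4+5)/2 = 4.5.
The 3 values of 7 occupy positions 6–8 → average rank 7.
The 2 values of 4.7 occupy positions 9–10 → average rank (9+10)/2 = 9.5.
M has value 4.7 → rank 9.5.

9.5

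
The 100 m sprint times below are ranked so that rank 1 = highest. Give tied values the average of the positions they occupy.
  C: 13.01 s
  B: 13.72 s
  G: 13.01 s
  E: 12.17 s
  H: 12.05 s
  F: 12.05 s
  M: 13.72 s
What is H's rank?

6.5

Sorted (descending): 13.72, 13.72, 13.01, 13.01, 12.17, 12.05, 12.05
The 2 values of 13.72 occupy positions 1–2 → average rank (1+2)/2 = 1.5.
The 2 values of 13.01 occupy positions 3–4 → average rank (3+4)/2 = 3.5.
The 2 values of 12.05 occupy positions 6–7 → average rank (6+7)/2 = 6.5.
H has value 12.05 s → rank 6.5.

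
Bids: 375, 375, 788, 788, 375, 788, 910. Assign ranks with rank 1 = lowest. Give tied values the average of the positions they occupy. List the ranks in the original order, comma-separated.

Sorted (ascending): 375, 375, 375, 788, 788, 788, 910
The 3 values of 375 occupy positions 1–3 → average rank 2.
The 3 values of 788 occupy positions 4–6 → average rank 5.

2, 2, 5, 5, 2, 5, 7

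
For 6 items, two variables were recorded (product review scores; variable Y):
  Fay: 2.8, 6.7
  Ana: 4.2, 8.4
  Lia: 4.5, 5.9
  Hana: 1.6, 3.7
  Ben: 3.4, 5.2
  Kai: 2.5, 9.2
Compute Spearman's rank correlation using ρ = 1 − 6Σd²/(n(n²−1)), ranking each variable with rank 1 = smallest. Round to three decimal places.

0.143

Ranks of variable 1: 3, 5, 6, 1, 4, 2
Ranks of variable 2: 4, 5, 3, 1, 2, 6
d = r₁ − r₂: -1, 0, 3, 0, 2, -4
d²: 1, 0, 9, 0, 4, 16; Σd² = 30
ρ = 1 − 6·30/(6·35) = 1 − 180/210 = 0.143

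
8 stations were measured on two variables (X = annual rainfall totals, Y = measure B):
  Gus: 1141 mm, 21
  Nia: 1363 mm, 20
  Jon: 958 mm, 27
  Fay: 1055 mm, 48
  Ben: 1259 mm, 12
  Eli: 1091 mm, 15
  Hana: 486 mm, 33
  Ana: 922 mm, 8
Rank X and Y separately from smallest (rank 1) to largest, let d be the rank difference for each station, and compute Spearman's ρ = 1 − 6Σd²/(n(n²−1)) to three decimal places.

Ranks of variable 1: 6, 8, 3, 4, 7, 5, 1, 2
Ranks of variable 2: 5, 4, 6, 8, 2, 3, 7, 1
d = r₁ − r₂: 1, 4, -3, -4, 5, 2, -6, 1
d²: 1, 16, 9, 16, 25, 4, 36, 1; Σd² = 108
ρ = 1 − 6·108/(8·63) = 1 − 648/504 = -0.286

-0.286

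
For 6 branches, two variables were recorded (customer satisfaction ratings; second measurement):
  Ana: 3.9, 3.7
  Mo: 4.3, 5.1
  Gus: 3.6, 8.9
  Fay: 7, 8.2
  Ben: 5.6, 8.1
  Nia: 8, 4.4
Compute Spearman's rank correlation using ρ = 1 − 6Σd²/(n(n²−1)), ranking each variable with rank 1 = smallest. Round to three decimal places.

Ranks of variable 1: 2, 3, 1, 5, 4, 6
Ranks of variable 2: 1, 3, 6, 5, 4, 2
d = r₁ − r₂: 1, 0, -5, 0, 0, 4
d²: 1, 0, 25, 0, 0, 16; Σd² = 42
ρ = 1 − 6·42/(6·35) = 1 − 252/210 = -0.200

-0.200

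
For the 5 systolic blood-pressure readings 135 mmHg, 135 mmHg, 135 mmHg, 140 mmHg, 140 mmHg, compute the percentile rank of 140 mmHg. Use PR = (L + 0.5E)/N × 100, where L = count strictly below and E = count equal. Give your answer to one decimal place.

80.0

N = 5.
Strictly below 140: 3. Equal to 140: 2.
PR = (3 + 0.5·2)/5 × 100 = 80.0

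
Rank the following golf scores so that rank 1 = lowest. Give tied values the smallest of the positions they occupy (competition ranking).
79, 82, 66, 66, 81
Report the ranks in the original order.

Sorted (ascending): 66, 66, 79, 81, 82
The 2 values of 66 occupy positions 1–2 → each gets rank 1.

3, 5, 1, 1, 4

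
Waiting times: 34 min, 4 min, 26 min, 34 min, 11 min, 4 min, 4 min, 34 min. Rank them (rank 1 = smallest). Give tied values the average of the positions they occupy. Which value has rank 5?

26

Sorted (ascending): 4, 4, 4, 11, 26, 34, 34, 34
The 3 values of 4 occupy positions 1–3 → average rank 2.
The 3 values of 34 occupy positions 6–8 → average rank 7.
Rank 5 → value 26.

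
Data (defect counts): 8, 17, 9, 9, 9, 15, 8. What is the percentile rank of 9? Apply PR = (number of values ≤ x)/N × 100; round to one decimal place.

N = 7.
Strictly below 9: 2. Equal to 9: 3.
PR = 5/7 × 100 = 71.4

71.4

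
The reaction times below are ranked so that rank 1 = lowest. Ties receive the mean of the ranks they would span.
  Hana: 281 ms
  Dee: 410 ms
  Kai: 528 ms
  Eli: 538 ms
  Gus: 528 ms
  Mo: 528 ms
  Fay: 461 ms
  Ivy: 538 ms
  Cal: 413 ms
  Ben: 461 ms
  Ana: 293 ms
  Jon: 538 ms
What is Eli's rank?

Sorted (ascending): 281, 293, 410, 413, 461, 461, 528, 528, 528, 538, 538, 538
The 2 values of 461 occupy positions 5–6 → average rank (5+6)/2 = 5.5.
The 3 values of 528 occupy positions 7–9 → average rank 8.
The 3 values of 538 occupy positions 10–12 → average rank 11.
Eli has value 538 ms → rank 11.

11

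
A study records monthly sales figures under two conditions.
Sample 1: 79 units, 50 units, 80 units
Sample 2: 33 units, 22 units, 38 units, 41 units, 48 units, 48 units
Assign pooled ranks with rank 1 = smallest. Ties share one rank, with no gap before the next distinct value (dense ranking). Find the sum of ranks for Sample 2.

20

Sorted (ascending): 22, 33, 38, 41, 48, 48, 50, 79, 80
The 2 values of 48 share dense rank 5.
Remaining distinct values take the next consecutive integers.
Sample 2 values → pooled ranks: 33→2, 22→1, 38→3, 41→4, 48→5, 48→5
Rank sum = 2 + 1 + 3 + 4 + 5 + 5 = 20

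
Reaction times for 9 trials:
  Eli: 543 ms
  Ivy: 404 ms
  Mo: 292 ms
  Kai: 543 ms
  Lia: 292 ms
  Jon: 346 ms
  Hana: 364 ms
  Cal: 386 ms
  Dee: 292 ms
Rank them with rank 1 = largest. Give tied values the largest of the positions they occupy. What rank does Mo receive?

Sorted (descending): 543, 543, 404, 386, 364, 346, 292, 292, 292
The 2 values of 543 occupy positions 1–2 → each gets rank 2.
The 3 values of 292 occupy positions 7–9 → each gets rank 9.
Mo has value 292 ms → rank 9.

9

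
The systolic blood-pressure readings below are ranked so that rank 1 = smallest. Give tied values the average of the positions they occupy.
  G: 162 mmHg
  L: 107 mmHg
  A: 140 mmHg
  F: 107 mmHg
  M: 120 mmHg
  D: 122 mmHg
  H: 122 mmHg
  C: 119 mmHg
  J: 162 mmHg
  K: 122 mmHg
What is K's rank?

6

Sorted (ascending): 107, 107, 119, 120, 122, 122, 122, 140, 162, 162
The 2 values of 107 occupy positions 1–2 → average rank (1+2)/2 = 1.5.
The 3 values of 122 occupy positions 5–7 → average rank 6.
The 2 values of 162 occupy positions 9–10 → average rank (9+10)/2 = 9.5.
K has value 122 mmHg → rank 6.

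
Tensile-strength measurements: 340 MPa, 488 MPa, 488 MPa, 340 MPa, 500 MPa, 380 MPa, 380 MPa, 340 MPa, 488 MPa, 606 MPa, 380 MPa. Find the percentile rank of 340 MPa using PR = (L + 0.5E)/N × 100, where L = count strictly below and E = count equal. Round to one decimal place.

13.6

N = 11.
Strictly below 340: 0. Equal to 340: 3.
PR = (0 + 0.5·3)/11 × 100 = 13.6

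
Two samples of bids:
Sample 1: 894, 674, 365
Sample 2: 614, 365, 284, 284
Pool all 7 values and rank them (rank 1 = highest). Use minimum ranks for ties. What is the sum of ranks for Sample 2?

Sorted (descending): 894, 674, 614, 365, 365, 284, 284
The 2 values of 365 occupy positions 4–5 → each gets rank 4.
The 2 values of 284 occupy positions 6–7 → each gets rank 6.
Sample 2 values → pooled ranks: 614→3, 365→4, 284→6, 284→6
Rank sum = 3 + 4 + 6 + 6 = 19

19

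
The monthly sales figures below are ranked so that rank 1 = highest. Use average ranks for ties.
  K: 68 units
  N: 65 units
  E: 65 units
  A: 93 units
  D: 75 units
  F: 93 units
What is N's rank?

5.5

Sorted (descending): 93, 93, 75, 68, 65, 65
The 2 values of 93 occupy positions 1–2 → average rank (1+2)/2 = 1.5.
The 2 values of 65 occupy positions 5–6 → average rank (5+6)/2 = 5.5.
N has value 65 units → rank 5.5.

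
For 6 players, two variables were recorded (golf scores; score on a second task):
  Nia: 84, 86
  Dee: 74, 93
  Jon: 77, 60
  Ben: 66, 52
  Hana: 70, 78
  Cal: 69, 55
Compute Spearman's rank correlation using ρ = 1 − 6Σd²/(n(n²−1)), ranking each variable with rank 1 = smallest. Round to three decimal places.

0.714

Ranks of variable 1: 6, 4, 5, 1, 3, 2
Ranks of variable 2: 5, 6, 3, 1, 4, 2
d = r₁ − r₂: 1, -2, 2, 0, -1, 0
d²: 1, 4, 4, 0, 1, 0; Σd² = 10
ρ = 1 − 6·10/(6·35) = 1 − 60/210 = 0.714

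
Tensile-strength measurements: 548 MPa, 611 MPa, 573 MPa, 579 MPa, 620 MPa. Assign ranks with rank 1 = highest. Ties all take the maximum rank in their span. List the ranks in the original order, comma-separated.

5, 2, 4, 3, 1

Sorted (descending): 620, 611, 579, 573, 548
No ties — each value takes its position as its rank.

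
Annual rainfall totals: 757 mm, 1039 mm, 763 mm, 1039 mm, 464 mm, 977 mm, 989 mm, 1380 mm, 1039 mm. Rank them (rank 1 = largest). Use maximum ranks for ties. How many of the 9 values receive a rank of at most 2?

Sorted (descending): 1380, 1039, 1039, 1039, 989, 977, 763, 757, 464
The 3 values of 1039 occupy positions 2–4 → each gets rank 4.
Ranks ≤ 2: {1} → 1 value.

1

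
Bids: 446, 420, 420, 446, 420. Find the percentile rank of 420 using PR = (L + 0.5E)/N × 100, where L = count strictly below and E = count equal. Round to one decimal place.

30.0

N = 5.
Strictly below 420: 0. Equal to 420: 3.
PR = (0 + 0.5·3)/5 × 100 = 30.0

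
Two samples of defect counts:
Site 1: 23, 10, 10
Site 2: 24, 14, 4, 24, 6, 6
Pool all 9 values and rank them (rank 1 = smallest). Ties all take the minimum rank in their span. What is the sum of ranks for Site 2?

Sorted (ascending): 4, 6, 6, 10, 10, 14, 23, 24, 24
The 2 values of 6 occupy positions 2–3 → each gets rank 2.
The 2 values of 10 occupy positions 4–5 → each gets rank 4.
The 2 values of 24 occupy positions 8–9 → each gets rank 8.
Site 2 values → pooled ranks: 24→8, 14→6, 4→1, 24→8, 6→2, 6→2
Rank sum = 8 + 6 + 1 + 8 + 2 + 2 = 27

27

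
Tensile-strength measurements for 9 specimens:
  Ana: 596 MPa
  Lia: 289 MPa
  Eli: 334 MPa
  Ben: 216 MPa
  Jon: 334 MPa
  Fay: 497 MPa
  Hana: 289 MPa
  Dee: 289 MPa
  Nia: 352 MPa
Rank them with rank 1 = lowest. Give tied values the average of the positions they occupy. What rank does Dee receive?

Sorted (ascending): 216, 289, 289, 289, 334, 334, 352, 497, 596
The 3 values of 289 occupy positions 2–4 → average rank 3.
The 2 values of 334 occupy positions 5–6 → average rank (5+6)/2 = 5.5.
Dee has value 289 MPa → rank 3.

3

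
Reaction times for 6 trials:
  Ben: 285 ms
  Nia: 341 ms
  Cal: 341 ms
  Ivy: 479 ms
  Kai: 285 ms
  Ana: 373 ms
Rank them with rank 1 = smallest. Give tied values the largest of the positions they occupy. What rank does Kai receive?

Sorted (ascending): 285, 285, 341, 341, 373, 479
The 2 values of 285 occupy positions 1–2 → each gets rank 2.
The 2 values of 341 occupy positions 3–4 → each gets rank 4.
Kai has value 285 ms → rank 2.

2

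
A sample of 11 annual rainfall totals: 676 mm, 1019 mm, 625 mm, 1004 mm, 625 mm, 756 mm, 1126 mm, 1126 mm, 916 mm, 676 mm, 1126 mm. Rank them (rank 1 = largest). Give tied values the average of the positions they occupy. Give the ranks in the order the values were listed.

8.5, 4, 10.5, 5, 10.5, 7, 2, 2, 6, 8.5, 2

Sorted (descending): 1126, 1126, 1126, 1019, 1004, 916, 756, 676, 676, 625, 625
The 3 values of 1126 occupy positions 1–3 → average rank 2.
The 2 values of 676 occupy positions 8–9 → average rank (8+9)/2 = 8.5.
The 2 values of 625 occupy positions 10–11 → average rank (10+11)/2 = 10.5.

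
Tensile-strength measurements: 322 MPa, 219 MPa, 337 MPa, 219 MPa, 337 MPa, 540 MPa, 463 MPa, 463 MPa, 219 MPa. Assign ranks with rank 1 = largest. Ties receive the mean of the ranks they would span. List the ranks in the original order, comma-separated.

6, 8, 4.5, 8, 4.5, 1, 2.5, 2.5, 8

Sorted (descending): 540, 463, 463, 337, 337, 322, 219, 219, 219
The 2 values of 463 occupy positions 2–3 → average rank (2+3)/2 = 2.5.
The 2 values of 337 occupy positions 4–5 → average rank (4+5)/2 = 4.5.
The 3 values of 219 occupy positions 7–9 → average rank 8.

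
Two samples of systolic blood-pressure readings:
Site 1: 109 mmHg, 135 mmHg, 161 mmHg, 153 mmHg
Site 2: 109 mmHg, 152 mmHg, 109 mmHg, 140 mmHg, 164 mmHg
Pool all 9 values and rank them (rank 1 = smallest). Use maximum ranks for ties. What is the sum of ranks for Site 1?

22

Sorted (ascending): 109, 109, 109, 135, 140, 152, 153, 161, 164
The 3 values of 109 occupy positions 1–3 → each gets rank 3.
Site 1 values → pooled ranks: 109→3, 135→4, 161→8, 153→7
Rank sum = 3 + 4 + 8 + 7 = 22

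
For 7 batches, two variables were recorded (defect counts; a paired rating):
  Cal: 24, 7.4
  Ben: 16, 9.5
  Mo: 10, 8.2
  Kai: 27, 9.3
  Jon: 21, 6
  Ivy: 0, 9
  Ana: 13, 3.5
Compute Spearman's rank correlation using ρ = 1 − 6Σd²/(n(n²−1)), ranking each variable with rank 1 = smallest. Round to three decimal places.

0.071

Ranks of variable 1: 6, 4, 2, 7, 5, 1, 3
Ranks of variable 2: 3, 7, 4, 6, 2, 5, 1
d = r₁ − r₂: 3, -3, -2, 1, 3, -4, 2
d²: 9, 9, 4, 1, 9, 16, 4; Σd² = 52
ρ = 1 − 6·52/(7·48) = 1 − 312/336 = 0.071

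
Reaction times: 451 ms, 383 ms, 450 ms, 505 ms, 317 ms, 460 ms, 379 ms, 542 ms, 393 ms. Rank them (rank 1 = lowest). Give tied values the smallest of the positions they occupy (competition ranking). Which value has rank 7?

Sorted (ascending): 317, 379, 383, 393, 450, 451, 460, 505, 542
No ties — each value takes its position as its rank.
Rank 7 → value 460.

460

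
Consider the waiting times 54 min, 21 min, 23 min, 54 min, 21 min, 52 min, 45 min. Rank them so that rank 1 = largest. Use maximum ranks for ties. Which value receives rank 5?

23

Sorted (descending): 54, 54, 52, 45, 23, 21, 21
The 2 values of 54 occupy positions 1–2 → each gets rank 2.
The 2 values of 21 occupy positions 6–7 → each gets rank 7.
Rank 5 → value 23.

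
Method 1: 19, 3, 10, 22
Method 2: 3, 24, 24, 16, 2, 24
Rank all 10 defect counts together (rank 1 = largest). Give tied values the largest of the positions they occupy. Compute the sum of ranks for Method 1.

Sorted (descending): 24, 24, 24, 22, 19, 16, 10, 3, 3, 2
The 3 values of 24 occupy positions 1–3 → each gets rank 3.
The 2 values of 3 occupy positions 8–9 → each gets rank 9.
Method 1 values → pooled ranks: 19→5, 3→9, 10→7, 22→4
Rank sum = 5 + 9 + 7 + 4 = 25

25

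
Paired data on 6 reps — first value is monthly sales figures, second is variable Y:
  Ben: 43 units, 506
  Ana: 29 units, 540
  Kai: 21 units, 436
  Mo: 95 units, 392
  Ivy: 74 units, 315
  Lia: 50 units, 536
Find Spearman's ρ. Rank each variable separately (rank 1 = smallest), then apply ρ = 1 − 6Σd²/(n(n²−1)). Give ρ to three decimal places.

-0.543

Ranks of variable 1: 3, 2, 1, 6, 5, 4
Ranks of variable 2: 4, 6, 3, 2, 1, 5
d = r₁ − r₂: -1, -4, -2, 4, 4, -1
d²: 1, 16, 4, 16, 16, 1; Σd² = 54
ρ = 1 − 6·54/(6·35) = 1 − 324/210 = -0.543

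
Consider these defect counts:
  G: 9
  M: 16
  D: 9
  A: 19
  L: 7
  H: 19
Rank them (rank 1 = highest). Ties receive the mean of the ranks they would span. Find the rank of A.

Sorted (descending): 19, 19, 16, 9, 9, 7
The 2 values of 19 occupy positions 1–2 → average rank (1+2)/2 = 1.5.
The 2 values of 9 occupy positions 4–5 → average rank (4+5)/2 = 4.5.
A has value 19 → rank 1.5.

1.5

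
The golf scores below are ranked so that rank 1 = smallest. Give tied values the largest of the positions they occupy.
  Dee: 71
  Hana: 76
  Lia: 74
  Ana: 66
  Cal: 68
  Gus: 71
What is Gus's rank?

4

Sorted (ascending): 66, 68, 71, 71, 74, 76
The 2 values of 71 occupy positions 3–4 → each gets rank 4.
Gus has value 71 → rank 4.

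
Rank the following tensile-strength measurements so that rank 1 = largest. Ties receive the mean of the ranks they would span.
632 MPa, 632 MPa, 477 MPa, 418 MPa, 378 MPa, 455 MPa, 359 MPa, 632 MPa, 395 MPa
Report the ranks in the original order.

Sorted (descending): 632, 632, 632, 477, 455, 418, 395, 378, 359
The 3 values of 632 occupy positions 1–3 → average rank 2.

2, 2, 4, 6, 8, 5, 9, 2, 7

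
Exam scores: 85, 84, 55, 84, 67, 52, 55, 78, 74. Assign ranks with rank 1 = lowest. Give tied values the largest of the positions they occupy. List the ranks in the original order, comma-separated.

9, 8, 3, 8, 4, 1, 3, 6, 5

Sorted (ascending): 52, 55, 55, 67, 74, 78, 84, 84, 85
The 2 values of 55 occupy positions 2–3 → each gets rank 3.
The 2 values of 84 occupy positions 7–8 → each gets rank 8.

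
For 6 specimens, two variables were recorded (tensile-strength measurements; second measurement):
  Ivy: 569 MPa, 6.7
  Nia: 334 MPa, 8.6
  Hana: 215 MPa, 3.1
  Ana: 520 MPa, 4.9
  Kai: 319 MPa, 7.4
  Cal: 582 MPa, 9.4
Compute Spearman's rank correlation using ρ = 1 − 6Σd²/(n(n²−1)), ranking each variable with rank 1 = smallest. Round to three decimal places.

Ranks of variable 1: 5, 3, 1, 4, 2, 6
Ranks of variable 2: 3, 5, 1, 2, 4, 6
d = r₁ − r₂: 2, -2, 0, 2, -2, 0
d²: 4, 4, 0, 4, 4, 0; Σd² = 16
ρ = 1 − 6·16/(6·35) = 1 − 96/210 = 0.543

0.543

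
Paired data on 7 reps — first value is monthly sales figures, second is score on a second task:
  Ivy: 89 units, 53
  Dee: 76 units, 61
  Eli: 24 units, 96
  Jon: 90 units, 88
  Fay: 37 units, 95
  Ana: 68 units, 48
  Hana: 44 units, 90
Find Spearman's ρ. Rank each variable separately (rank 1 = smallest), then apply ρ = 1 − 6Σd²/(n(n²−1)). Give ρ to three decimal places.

-0.679

Ranks of variable 1: 6, 5, 1, 7, 2, 4, 3
Ranks of variable 2: 2, 3, 7, 4, 6, 1, 5
d = r₁ − r₂: 4, 2, -6, 3, -4, 3, -2
d²: 16, 4, 36, 9, 16, 9, 4; Σd² = 94
ρ = 1 − 6·94/(7·48) = 1 − 564/336 = -0.679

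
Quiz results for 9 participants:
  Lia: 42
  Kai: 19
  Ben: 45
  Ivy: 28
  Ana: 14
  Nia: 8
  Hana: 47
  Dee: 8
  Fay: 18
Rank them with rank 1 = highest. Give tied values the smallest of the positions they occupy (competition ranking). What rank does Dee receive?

8

Sorted (descending): 47, 45, 42, 28, 19, 18, 14, 8, 8
The 2 values of 8 occupy positions 8–9 → each gets rank 8.
Dee has value 8 → rank 8.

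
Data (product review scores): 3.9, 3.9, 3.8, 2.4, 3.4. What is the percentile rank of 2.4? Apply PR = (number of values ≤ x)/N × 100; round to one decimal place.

N = 5.
Strictly below 2.4: 0. Equal to 2.4: 1.
PR = 1/5 × 100 = 20.0

20.0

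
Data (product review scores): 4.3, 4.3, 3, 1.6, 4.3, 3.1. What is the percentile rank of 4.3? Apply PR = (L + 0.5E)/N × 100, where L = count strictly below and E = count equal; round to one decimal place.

75.0

N = 6.
Strictly below 4.3: 3. Equal to 4.3: 3.
PR = (3 + 0.5·3)/6 × 100 = 75.0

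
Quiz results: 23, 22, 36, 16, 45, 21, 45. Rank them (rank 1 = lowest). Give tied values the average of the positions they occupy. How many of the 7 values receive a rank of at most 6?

Sorted (ascending): 16, 21, 22, 23, 36, 45, 45
The 2 values of 45 occupy positions 6–7 → average rank (6+7)/2 = 6.5.
Ranks ≤ 6: {1, 2, 3, 4, 5} → 5 values.

5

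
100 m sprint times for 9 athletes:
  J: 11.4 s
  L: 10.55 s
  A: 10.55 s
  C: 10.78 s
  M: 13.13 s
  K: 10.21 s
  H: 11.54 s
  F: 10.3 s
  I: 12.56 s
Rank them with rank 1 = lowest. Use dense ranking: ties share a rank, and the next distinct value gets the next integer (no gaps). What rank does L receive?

3

Sorted (ascending): 10.21, 10.3, 10.55, 10.55, 10.78, 11.4, 11.54, 12.56, 13.13
The 2 values of 10.55 share dense rank 3.
Remaining distinct values take the next consecutive integers.
L has value 10.55 s → rank 3.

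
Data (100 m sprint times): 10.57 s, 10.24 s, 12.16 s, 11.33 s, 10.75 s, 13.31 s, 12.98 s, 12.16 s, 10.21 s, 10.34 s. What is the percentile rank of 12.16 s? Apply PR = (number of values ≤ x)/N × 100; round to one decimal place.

80.0

N = 10.
Strictly below 12.16: 6. Equal to 12.16: 2.
PR = 8/10 × 100 = 80.0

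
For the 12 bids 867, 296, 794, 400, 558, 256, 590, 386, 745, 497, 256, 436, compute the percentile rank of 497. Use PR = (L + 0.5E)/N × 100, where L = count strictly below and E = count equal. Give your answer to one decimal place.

N = 12.
Strictly below 497: 6. Equal to 497: 1.
PR = (6 + 0.5·1)/12 × 100 = 54.2

54.2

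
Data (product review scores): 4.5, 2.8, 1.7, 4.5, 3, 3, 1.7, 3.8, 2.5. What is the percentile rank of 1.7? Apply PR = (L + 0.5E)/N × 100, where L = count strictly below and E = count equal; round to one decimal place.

11.1

N = 9.
Strictly below 1.7: 0. Equal to 1.7: 2.
PR = (0 + 0.5·2)/9 × 100 = 11.1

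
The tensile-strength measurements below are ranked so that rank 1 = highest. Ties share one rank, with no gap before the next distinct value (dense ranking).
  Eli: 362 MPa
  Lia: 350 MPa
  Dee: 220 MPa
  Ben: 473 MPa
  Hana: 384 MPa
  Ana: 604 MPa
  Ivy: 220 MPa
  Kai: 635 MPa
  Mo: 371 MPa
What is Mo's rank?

5

Sorted (descending): 635, 604, 473, 384, 371, 362, 350, 220, 220
The 2 values of 220 share dense rank 8.
Remaining distinct values take the next consecutive integers.
Mo has value 371 MPa → rank 5.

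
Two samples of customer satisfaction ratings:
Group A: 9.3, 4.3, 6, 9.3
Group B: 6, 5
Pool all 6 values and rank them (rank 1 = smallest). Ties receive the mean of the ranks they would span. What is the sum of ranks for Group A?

15.5

Sorted (ascending): 4.3, 5, 6, 6, 9.3, 9.3
The 2 values of 6 occupy positions 3–4 → average rank (3+4)/2 = 3.5.
The 2 values of 9.3 occupy positions 5–6 → average rank (5+6)/2 = 5.5.
Group A values → pooled ranks: 9.3→5.5, 4.3→1, 6→3.5, 9.3→5.5
Rank sum = 5.5 + 1 + 3.5 + 5.5 = 15.5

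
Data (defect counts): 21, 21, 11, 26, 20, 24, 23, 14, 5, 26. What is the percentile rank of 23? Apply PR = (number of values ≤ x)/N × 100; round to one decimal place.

N = 10.
Strictly below 23: 6. Equal to 23: 1.
PR = 7/10 × 100 = 70.0

70.0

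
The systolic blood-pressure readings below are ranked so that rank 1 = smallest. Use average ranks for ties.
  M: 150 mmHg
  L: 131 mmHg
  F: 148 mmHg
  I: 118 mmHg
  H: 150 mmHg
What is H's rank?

4.5

Sorted (ascending): 118, 131, 148, 150, 150
The 2 values of 150 occupy positions 4–5 → average rank (4+5)/2 = 4.5.
H has value 150 mmHg → rank 4.5.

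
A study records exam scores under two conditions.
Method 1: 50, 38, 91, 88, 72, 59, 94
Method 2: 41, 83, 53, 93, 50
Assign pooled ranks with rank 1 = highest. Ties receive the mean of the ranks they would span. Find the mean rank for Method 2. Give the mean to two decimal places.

Sorted (descending): 94, 93, 91, 88, 83, 72, 59, 53, 50, 50, 41, 38
The 2 values of 50 occupy positions 9–10 → average rank (9+10)/2 = 9.5.
Method 2 values → pooled ranks: 41→11, 83→5, 53→8, 93→2, 50→9.5
Mean rank = (11 + 5 + 8 + 2 + 9.5) / 5 = 7.10

7.10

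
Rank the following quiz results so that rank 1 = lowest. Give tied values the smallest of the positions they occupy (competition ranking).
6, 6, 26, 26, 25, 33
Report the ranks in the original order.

Sorted (ascending): 6, 6, 25, 26, 26, 33
The 2 values of 6 occupy positions 1–2 → each gets rank 1.
The 2 values of 26 occupy positions 4–5 → each gets rank 4.

1, 1, 4, 4, 3, 6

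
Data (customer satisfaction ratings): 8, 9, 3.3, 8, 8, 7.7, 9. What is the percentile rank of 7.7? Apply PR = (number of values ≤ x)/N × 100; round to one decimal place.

N = 7.
Strictly below 7.7: 1. Equal to 7.7: 1.
PR = 2/7 × 100 = 28.6

28.6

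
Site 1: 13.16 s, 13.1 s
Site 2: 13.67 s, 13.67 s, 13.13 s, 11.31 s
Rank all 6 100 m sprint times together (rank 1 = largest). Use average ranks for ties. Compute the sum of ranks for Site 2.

Sorted (descending): 13.67, 13.67, 13.16, 13.13, 13.1, 11.31
The 2 values of 13.67 occupy positions 1–2 → average rank (1+2)/2 = 1.5.
Site 2 values → pooled ranks: 13.67→1.5, 13.67→1.5, 13.13→4, 11.31→6
Rank sum = 1.5 + 1.5 + 4 + 6 = 13

13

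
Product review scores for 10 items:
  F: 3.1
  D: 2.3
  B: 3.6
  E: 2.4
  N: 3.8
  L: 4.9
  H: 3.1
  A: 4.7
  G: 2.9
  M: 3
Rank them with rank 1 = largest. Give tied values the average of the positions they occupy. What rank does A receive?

2

Sorted (descending): 4.9, 4.7, 3.8, 3.6, 3.1, 3.1, 3, 2.9, 2.4, 2.3
The 2 values of 3.1 occupy positions 5–6 → average rank (5+6)/2 = 5.5.
A has value 4.7 → rank 2.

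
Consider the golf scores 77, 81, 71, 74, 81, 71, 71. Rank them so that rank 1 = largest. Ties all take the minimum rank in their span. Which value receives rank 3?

Sorted (descending): 81, 81, 77, 74, 71, 71, 71
The 2 values of 81 occupy positions 1–2 → each gets rank 1.
The 3 values of 71 occupy positions 5–7 → each gets rank 5.
Rank 3 → value 77.

77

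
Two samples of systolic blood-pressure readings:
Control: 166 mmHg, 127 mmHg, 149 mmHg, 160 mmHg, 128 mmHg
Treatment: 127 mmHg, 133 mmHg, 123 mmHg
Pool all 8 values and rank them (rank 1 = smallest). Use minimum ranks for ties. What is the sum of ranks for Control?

27

Sorted (ascending): 123, 127, 127, 128, 133, 149, 160, 166
The 2 values of 127 occupy positions 2–3 → each gets rank 2.
Control values → pooled ranks: 166→8, 127→2, 149→6, 160→7, 128→4
Rank sum = 8 + 2 + 6 + 7 + 4 = 27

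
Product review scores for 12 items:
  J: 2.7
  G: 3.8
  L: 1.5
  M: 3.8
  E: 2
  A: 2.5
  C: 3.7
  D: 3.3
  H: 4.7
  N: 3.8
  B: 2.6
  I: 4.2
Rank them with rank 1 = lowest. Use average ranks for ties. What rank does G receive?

9

Sorted (ascending): 1.5, 2, 2.5, 2.6, 2.7, 3.3, 3.7, 3.8, 3.8, 3.8, 4.2, 4.7
The 3 values of 3.8 occupy positions 8–10 → average rank 9.
G has value 3.8 → rank 9.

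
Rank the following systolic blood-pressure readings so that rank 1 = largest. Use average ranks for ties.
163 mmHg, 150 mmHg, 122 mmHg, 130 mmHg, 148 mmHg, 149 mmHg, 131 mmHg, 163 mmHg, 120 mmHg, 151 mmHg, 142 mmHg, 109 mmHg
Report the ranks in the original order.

1.5, 4, 10, 9, 6, 5, 8, 1.5, 11, 3, 7, 12

Sorted (descending): 163, 163, 151, 150, 149, 148, 142, 131, 130, 122, 120, 109
The 2 values of 163 occupy positions 1–2 → average rank (1+2)/2 = 1.5.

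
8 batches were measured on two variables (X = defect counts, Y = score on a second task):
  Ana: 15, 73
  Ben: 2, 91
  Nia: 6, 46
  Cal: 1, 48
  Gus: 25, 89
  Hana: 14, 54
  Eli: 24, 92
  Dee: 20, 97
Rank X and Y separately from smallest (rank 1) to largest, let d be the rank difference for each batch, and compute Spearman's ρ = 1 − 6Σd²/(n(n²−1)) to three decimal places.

0.571

Ranks of variable 1: 5, 2, 3, 1, 8, 4, 7, 6
Ranks of variable 2: 4, 6, 1, 2, 5, 3, 7, 8
d = r₁ − r₂: 1, -4, 2, -1, 3, 1, 0, -2
d²: 1, 16, 4, 1, 9, 1, 0, 4; Σd² = 36
ρ = 1 − 6·36/(8·63) = 1 − 216/504 = 0.571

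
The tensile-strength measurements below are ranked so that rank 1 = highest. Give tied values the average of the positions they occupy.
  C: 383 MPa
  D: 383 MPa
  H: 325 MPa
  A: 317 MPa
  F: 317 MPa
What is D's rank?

1.5

Sorted (descending): 383, 383, 325, 317, 317
The 2 values of 383 occupy positions 1–2 → average rank (1+2)/2 = 1.5.
The 2 values of 317 occupy positions 4–5 → average rank (4+5)/2 = 4.5.
D has value 383 MPa → rank 1.5.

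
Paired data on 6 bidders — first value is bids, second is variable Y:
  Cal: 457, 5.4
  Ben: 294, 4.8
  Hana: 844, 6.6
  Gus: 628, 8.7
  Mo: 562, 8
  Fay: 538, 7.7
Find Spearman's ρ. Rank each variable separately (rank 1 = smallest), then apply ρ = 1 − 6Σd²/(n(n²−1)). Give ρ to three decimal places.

0.657

Ranks of variable 1: 2, 1, 6, 5, 4, 3
Ranks of variable 2: 2, 1, 3, 6, 5, 4
d = r₁ − r₂: 0, 0, 3, -1, -1, -1
d²: 0, 0, 9, 1, 1, 1; Σd² = 12
ρ = 1 − 6·12/(6·35) = 1 − 72/210 = 0.657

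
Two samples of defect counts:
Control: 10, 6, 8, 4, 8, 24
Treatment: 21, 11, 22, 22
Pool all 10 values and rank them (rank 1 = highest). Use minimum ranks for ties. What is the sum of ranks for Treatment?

Sorted (descending): 24, 22, 22, 21, 11, 10, 8, 8, 6, 4
The 2 values of 22 occupy positions 2–3 → each gets rank 2.
The 2 values of 8 occupy positions 7–8 → each gets rank 7.
Treatment values → pooled ranks: 21→4, 11→5, 22→2, 22→2
Rank sum = 4 + 5 + 2 + 2 = 13

13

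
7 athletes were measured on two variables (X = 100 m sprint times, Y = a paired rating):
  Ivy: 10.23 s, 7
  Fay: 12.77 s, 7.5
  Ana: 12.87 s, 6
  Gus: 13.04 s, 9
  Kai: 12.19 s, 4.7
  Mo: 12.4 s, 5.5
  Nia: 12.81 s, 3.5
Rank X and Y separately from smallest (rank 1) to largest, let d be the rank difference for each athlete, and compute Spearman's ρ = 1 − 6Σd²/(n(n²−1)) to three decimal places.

0.286

Ranks of variable 1: 1, 4, 6, 7, 2, 3, 5
Ranks of variable 2: 5, 6, 4, 7, 2, 3, 1
d = r₁ − r₂: -4, -2, 2, 0, 0, 0, 4
d²: 16, 4, 4, 0, 0, 0, 16; Σd² = 40
ρ = 1 − 6·40/(7·48) = 1 − 240/336 = 0.286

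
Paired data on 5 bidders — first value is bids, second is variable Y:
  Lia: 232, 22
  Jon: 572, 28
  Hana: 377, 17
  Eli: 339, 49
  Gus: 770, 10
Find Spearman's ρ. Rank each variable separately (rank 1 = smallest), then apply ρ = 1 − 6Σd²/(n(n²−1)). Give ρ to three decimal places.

Ranks of variable 1: 1, 4, 3, 2, 5
Ranks of variable 2: 3, 4, 2, 5, 1
d = r₁ − r₂: -2, 0, 1, -3, 4
d²: 4, 0, 1, 9, 16; Σd² = 30
ρ = 1 − 6·30/(5·24) = 1 − 180/120 = -0.500

-0.500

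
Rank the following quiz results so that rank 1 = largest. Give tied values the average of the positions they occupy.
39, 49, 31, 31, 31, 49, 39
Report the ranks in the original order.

3.5, 1.5, 6, 6, 6, 1.5, 3.5

Sorted (descending): 49, 49, 39, 39, 31, 31, 31
The 2 values of 49 occupy positions 1–2 → average rank (1+2)/2 = 1.5.
The 2 values of 39 occupy positions 3–4 → average rank (3+4)/2 = 3.5.
The 3 values of 31 occupy positions 5–7 → average rank 6.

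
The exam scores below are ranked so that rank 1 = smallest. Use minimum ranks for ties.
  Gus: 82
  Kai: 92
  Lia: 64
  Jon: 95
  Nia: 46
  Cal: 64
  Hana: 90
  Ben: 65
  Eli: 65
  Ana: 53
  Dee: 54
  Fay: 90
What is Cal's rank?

4

Sorted (ascending): 46, 53, 54, 64, 64, 65, 65, 82, 90, 90, 92, 95
The 2 values of 64 occupy positions 4–5 → each gets rank 4.
The 2 values of 65 occupy positions 6–7 → each gets rank 6.
The 2 values of 90 occupy positions 9–10 → each gets rank 9.
Cal has value 64 → rank 4.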